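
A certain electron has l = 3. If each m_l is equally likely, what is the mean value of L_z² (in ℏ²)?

m_l ∈ {-3, -2, -1, 0, 1, 2, 3}.
⟨L_z²⟩ = ℏ²·(Σ m_l²)/(2l+1) = ℏ²·28/7 = 4ℏ².

⟨L_z²⟩ = 4 ℏ²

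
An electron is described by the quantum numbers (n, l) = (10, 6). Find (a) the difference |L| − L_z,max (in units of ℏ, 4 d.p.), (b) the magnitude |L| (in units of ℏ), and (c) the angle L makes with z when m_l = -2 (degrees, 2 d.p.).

|L| − L_z,max = (√42 − 6)ℏ ≈ 0.4807ℏ.
|L| = ℏ√(6·7) = √42 ℏ ≈ 6.481ℏ.
For m_l = -2: cos θ = -2/√42, θ ≈ 107.98°.

|L|−L_z,max ≈ 0.4807ℏ; |L| = √42 ℏ ≈ 6.481ℏ; θ(m_l=-2) ≈ 107.98°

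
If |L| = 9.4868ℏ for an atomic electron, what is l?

Since |L|² = l(l+1)ℏ², l(l+1) = 90.
l² + l − 90 = 0 ⇒ l = 9.

l = 9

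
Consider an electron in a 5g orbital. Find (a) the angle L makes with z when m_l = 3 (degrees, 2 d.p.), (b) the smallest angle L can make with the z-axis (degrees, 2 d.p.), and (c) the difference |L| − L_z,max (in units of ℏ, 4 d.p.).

θ(m_l=3) ≈ 47.87°; θ_min ≈ 26.57°; |L|−L_z,max ≈ 0.4721ℏ

The 5g subshell has l = 4.
For m_l = 3: cos θ = 3/√20, θ ≈ 47.87°.
cos θ_min = 4/√20, so θ_min ≈ 26.57°.
|L| − L_z,max = (2√5 − 4)ℏ ≈ 0.4721ℏ.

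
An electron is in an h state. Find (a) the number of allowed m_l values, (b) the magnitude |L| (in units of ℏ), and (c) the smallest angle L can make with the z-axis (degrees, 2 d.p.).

An h state has l = 5.
There are 2l+1 = 11 values of m_l.
|L| = ℏ√(5·6) = √30 ℏ ≈ 5.477ℏ.
cos θ_min = 5/√30, so θ_min ≈ 24.09°.

11 values; |L| = √30 ℏ ≈ 5.477ℏ; θ_min ≈ 24.09°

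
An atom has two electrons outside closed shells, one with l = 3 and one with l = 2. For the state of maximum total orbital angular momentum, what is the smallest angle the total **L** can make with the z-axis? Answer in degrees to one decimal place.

By the triangle rule, |l₁ − l₂| ≤ L ≤ l₁ + l₂.
So L can be 1, 2, 3, 4, 5.
The maximum is L = 5, with |L_tot| = ℏ√(5·6) = √30 ℏ.
The minimum angle with z is arccos(5/√30) ≈ 24.1°.

θ_min ≈ 24.1°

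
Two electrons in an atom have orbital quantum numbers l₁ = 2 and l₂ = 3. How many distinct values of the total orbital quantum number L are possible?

Angular momentum addition gives L = |l₁ − l₂|, …, l₁ + l₂.
Allowed values: L = 1, 2, 3, 4, 5.
That is 5 values.

5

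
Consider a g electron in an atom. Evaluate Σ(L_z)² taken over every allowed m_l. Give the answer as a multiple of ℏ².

Σ(L_z)² = 60 ℏ²

For a g orbital, l = 4.
m_l runs from −4 to 4, i.e. {-4, -3, -2, -1, 0, 1, 2, 3, 4}.
Summing m² from −4 to 4: Σ m_l² = 60.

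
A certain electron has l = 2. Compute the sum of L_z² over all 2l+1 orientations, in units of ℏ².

Σ(L_z)² = 10 ℏ²

m_l ∈ {-2, -1, 0, 1, 2}.
Summing m² from −2 to 2: Σ m_l² = 10.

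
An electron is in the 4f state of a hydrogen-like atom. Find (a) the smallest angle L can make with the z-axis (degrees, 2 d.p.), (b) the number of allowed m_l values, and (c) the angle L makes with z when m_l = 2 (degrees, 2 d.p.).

The 4f subshell has l = 3.
cos θ_min = 3/√12, so θ_min ≈ 30.00°.
There are 2l+1 = 7 values of m_l.
For m_l = 2: cos θ = 2/√12, θ ≈ 54.74°.

θ_min ≈ 30.00°; 7 values; θ(m_l=2) ≈ 54.74°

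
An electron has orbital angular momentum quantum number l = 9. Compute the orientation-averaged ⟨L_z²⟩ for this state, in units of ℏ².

m_l ∈ {-9, -8, -7, -6, -5, -4, -3, -2, -1, 0, 1, 2, 3, 4, 5, 6, 7, 8, 9}.
⟨L_z²⟩ = ℏ²·l(l+1)/3 = 30ℏ².

⟨L_z²⟩ = 30 ℏ²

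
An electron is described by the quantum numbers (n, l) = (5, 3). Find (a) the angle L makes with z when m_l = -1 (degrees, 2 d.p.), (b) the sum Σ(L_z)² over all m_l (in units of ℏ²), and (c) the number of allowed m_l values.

For m_l = -1: cos θ = -1/√12, θ ≈ 106.78°.
Σ m_l² = 28, so Σ(L_z)² = 28 ℏ².
There are 2l+1 = 7 values of m_l.

θ(m_l=-1) ≈ 106.78°; Σ(L_z)² = 28 ℏ²; 7 values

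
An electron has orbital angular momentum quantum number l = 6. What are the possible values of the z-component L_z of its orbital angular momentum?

L_z = m_l ℏ with m_l ranging from −l to +l in integer steps.
For l = 6: m_l ∈ {-6, -5, -4, -3, -2, -1, 0, 1, 2, 3, 4, 5, 6}.

L_z ∈ {−6ℏ, −5ℏ, −4ℏ, −3ℏ, −2ℏ, −ℏ, 0, ℏ, 2ℏ, 3ℏ, 4ℏ, 5ℏ, 6ℏ}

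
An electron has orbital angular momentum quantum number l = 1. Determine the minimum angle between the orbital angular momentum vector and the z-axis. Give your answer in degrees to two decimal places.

|L| = √(l(l+1)) ℏ = √2 ℏ.
The smallest angle corresponds to the largest L_z, i.e. m_l = l = 1, giving L_z = 1ℏ.
cos θ_min = 1/√2, so θ_min ≈ 45.00°.

θ_min ≈ 45.00°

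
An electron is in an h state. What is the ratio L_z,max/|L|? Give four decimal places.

L_z,max/|L| = 0.9129

The letter h corresponds to l = 5.
|L| = √30 ℏ ≈ 5.4772ℏ, while L_z,max = lℏ = 5ℏ.
L_z,max/|L| = 5/√30 = 0.9129.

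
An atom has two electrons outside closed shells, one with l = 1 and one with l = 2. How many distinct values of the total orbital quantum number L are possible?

Angular momentum addition gives L = |l₁ − l₂|, …, l₁ + l₂.
L ∈ {1, 2, 3}.
That is 3 values.

3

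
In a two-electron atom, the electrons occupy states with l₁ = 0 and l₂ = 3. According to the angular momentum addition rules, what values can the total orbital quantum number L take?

L runs from |0 − 3| = 3 to 0 + 3 = 3.
Allowed values: L = 3.

L = 3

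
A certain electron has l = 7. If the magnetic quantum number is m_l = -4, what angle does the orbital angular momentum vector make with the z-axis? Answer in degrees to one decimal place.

θ ≈ 122.3°

|L| = √(l(l+1)) ℏ = 2√14 ℏ.
L_z = m_l ℏ = −4ℏ.
cos θ = L_z/|L| = -4/√56, so θ ≈ 122.3°.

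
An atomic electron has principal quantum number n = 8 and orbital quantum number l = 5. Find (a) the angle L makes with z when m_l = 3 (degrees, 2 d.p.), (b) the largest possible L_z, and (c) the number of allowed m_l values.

θ(m_l=3) ≈ 56.79°; L_z,max = 5ℏ; 11 values

For m_l = 3: cos θ = 3/√30, θ ≈ 56.79°.
L_z,max = lℏ = 5ℏ.
There are 2l+1 = 11 values of m_l.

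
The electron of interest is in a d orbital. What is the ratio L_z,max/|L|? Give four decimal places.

L_z,max/|L| = 0.8165

A d state has l = 2.
|L| = √6 ℏ ≈ 2.4495ℏ, while L_z,max = lℏ = 2ℏ.
L_z,max/|L| = 2/√6 = 0.8165.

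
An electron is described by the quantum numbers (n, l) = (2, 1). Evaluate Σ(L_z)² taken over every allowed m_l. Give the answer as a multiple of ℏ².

Σ(L_z)² = 2 ℏ²

m_l ∈ {-1, 0, 1}.
Summing m² from −1 to 1: Σ m_l² = 2.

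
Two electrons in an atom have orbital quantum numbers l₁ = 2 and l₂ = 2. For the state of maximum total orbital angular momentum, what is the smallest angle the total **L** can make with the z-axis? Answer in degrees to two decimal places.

θ_min ≈ 26.57°

L runs from |2 − 2| = 0 to 2 + 2 = 4.
Allowed values: L = 0, 1, 2, 3, 4.
The maximum is L = 4, with |L_tot| = ℏ√(4·5) = 2√5 ℏ.
The minimum angle with z is arccos(4/√20) ≈ 26.57°.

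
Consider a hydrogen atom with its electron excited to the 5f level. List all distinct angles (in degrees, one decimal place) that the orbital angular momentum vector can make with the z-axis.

θ ∈ {30.0°, 54.7°, 73.2°, 90.0°, 106.8°, 125.3°, 150.0°}

The 5f level has l = 3.
|L| = ℏ√(l(l+1)) = 2√3 ℏ.
cos θ = m_l/√12 for each m_l ∈ {-3, -2, -1, 0, 1, 2, 3}.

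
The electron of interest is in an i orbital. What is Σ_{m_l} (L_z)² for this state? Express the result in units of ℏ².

For an i orbital, l = 6.
m_l runs from −6 to 6, i.e. {-6, -5, -4, -3, -2, -1, 0, 1, 2, 3, 4, 5, 6}.
Summing m² from −6 to 6: Σ m_l² = 182.

Σ(L_z)² = 182 ℏ²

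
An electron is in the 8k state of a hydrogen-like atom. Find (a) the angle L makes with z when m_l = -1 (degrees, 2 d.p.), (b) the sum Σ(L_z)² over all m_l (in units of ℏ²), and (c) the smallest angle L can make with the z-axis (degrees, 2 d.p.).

The 8k subshell has l = 7.
For m_l = -1: cos θ = -1/√56, θ ≈ 97.68°.
Σ m_l² = 280, so Σ(L_z)² = 280 ℏ².
cos θ_min = 7/√56, so θ_min ≈ 20.70°.

θ(m_l=-1) ≈ 97.68°; Σ(L_z)² = 280 ℏ²; θ_min ≈ 20.70°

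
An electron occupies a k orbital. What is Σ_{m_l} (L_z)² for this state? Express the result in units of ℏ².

Σ(L_z)² = 280 ℏ²

A k state has l = 7.
m_l runs from −7 to 7, i.e. {-7, -6, -5, -4, -3, -2, -1, 0, 1, 2, 3, 4, 5, 6, 7}.
Σ m_l² = 2·(1 + 4 + 9 + 16 + 25 + 36 + 49) = 280.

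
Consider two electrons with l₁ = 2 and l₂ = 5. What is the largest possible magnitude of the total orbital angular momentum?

|L_tot|_max = 2√14 ℏ ≈ 7.483ℏ

Angular momentum addition gives L = |l₁ − l₂|, …, l₁ + l₂.
So L can be 3, 4, 5, 6, 7.
The largest magnitude corresponds to L = 7: |L_tot| = ℏ√(7·8) = 2√14 ℏ.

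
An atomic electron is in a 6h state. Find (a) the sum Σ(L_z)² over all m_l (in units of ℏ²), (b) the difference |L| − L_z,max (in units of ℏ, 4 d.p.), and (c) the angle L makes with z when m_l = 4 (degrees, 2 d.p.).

Σ(L_z)² = 110 ℏ²; |L|−L_z,max ≈ 0.4772ℏ; θ(m_l=4) ≈ 43.09°

For 6h, l = 5.
Σ m_l² = 110, so Σ(L_z)² = 110 ℏ².
|L| − L_z,max = (√30 − 5)ℏ ≈ 0.4772ℏ.
For m_l = 4: cos θ = 4/√30, θ ≈ 43.09°.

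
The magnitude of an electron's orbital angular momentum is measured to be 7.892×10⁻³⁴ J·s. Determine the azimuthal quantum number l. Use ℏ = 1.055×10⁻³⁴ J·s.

l = 7

In units of ℏ, |L| ≈ 7.481.
(|L|/ℏ)² = l(l+1) ≈ 55.96 ⇒ l = 7.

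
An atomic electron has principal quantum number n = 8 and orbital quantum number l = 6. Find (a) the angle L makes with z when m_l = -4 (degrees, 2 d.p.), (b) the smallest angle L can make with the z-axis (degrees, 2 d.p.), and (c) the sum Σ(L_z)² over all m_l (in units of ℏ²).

θ(m_l=-4) ≈ 128.11°; θ_min ≈ 22.21°; Σ(L_z)² = 182 ℏ²

For m_l = -4: cos θ = -4/√42, θ ≈ 128.11°.
cos θ_min = 6/√42, so θ_min ≈ 22.21°.
Σ m_l² = 182, so Σ(L_z)² = 182 ℏ².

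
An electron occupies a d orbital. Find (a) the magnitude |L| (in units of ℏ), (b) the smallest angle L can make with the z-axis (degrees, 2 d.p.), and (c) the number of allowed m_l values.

For a d orbital, l = 2.
|L| = ℏ√(2·3) = √6 ℏ ≈ 2.449ℏ.
cos θ_min = 2/√6, so θ_min ≈ 35.26°.
There are 2l+1 = 5 values of m_l.

|L| = √6 ℏ ≈ 2.449ℏ; θ_min ≈ 35.26°; 5 values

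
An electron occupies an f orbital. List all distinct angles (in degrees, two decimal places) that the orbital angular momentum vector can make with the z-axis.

F corresponds to l = 3.
|L|² = l(l+1)ℏ² = 12ℏ², so |L| = 2√3 ℏ.
cos θ = m_l/√12 for each m_l ∈ {-3, -2, -1, 0, 1, 2, 3}.

θ ∈ {30.00°, 54.74°, 73.22°, 90.00°, 106.78°, 125.26°, 150.00°}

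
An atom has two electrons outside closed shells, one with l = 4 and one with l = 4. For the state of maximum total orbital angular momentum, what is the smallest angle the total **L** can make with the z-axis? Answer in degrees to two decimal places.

θ_min ≈ 19.47°

L runs from |4 − 4| = 0 to 4 + 4 = 8.
L ∈ {0, 1, 2, 3, 4, 5, 6, 7, 8}.
The maximum is L = 8, with |L_tot| = ℏ√(8·9) = 6√2 ℏ.
The minimum angle with z is arccos(8/√72) ≈ 19.47°.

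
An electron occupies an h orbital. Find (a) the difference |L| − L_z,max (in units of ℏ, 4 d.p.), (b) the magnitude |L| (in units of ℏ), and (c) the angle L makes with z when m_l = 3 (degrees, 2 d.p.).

An h state has l = 5.
|L| − L_z,max = (√30 − 5)ℏ ≈ 0.4772ℏ.
|L| = ℏ√(5·6) = √30 ℏ ≈ 5.477ℏ.
For m_l = 3: cos θ = 3/√30, θ ≈ 56.79°.

|L|−L_z,max ≈ 0.4772ℏ; |L| = √30 ℏ ≈ 5.477ℏ; θ(m_l=3) ≈ 56.79°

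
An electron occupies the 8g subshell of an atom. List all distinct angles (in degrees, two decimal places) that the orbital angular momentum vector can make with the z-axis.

θ ∈ {26.57°, 47.87°, 63.43°, 77.08°, 90.00°, 102.92°, 116.57°, 132.13°, 153.43°}

For 8g, l = 4.
|L|² = l(l+1)ℏ² = 20ℏ², so |L| = 2√5 ℏ.
cos θ = m_l/√20 for each m_l ∈ {-4, -3, -2, -1, 0, 1, 2, 3, 4}.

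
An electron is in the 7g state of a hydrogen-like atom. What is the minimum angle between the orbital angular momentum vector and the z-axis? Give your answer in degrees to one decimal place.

θ_min ≈ 26.6°

The 7g subshell has l = 4.
|L| = ℏ√(l(l+1)) = 2√5 ℏ.
The smallest angle corresponds to the largest L_z, i.e. m_l = l = 4, giving L_z = 4ℏ.
cos θ_min = 4/√20, so θ_min ≈ 26.6°.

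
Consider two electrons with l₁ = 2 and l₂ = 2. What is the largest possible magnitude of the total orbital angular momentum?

|L_tot|_max = 2√5 ℏ ≈ 4.472ℏ

L runs from |2 − 2| = 0 to 2 + 2 = 4.
So L can be 0, 1, 2, 3, 4.
The largest magnitude corresponds to L = 4: |L_tot| = ℏ√(4·5) = 2√5 ℏ.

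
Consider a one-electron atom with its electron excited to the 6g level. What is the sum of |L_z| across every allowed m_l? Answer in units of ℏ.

The 6g level has l = 4.
The allowed m_l values are -4, -3, -2, -1, 0, 1, 2, 3, 4.
Σ|m_l| = 2(1+2+…+4) = 20.

Σ|L_z| = 20 ℏ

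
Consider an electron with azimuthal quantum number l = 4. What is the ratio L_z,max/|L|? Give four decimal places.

|L| = 2√5 ℏ ≈ 4.4721ℏ, while L_z,max = lℏ = 4ℏ.
L_z,max/|L| = 4/√20 = 0.8944.

L_z,max/|L| = 0.8944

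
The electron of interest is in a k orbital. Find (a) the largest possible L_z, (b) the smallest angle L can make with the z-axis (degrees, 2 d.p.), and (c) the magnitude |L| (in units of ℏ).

L_z,max = 7ℏ; θ_min ≈ 20.70°; |L| = 2√14 ℏ ≈ 7.483ℏ

For a k orbital, l = 7.
L_z,max = lℏ = 7ℏ.
cos θ_min = 7/√56, so θ_min ≈ 20.70°.
|L| = ℏ√(7·8) = 2√14 ℏ ≈ 7.483ℏ.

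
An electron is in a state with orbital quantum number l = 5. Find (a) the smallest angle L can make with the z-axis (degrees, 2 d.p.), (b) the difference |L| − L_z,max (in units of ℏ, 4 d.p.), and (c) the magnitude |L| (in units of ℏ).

cos θ_min = 5/√30, so θ_min ≈ 24.09°.
|L| − L_z,max = (√30 − 5)ℏ ≈ 0.4772ℏ.
|L| = ℏ√(5·6) = √30 ℏ ≈ 5.477ℏ.

θ_min ≈ 24.09°; |L|−L_z,max ≈ 0.4772ℏ; |L| = √30 ℏ ≈ 5.477ℏ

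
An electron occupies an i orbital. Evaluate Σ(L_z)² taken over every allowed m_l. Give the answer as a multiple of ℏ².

Σ(L_z)² = 182 ℏ²

An i state has l = 6.
m_l runs from −6 to 6, i.e. {-6, -5, -4, -3, -2, -1, 0, 1, 2, 3, 4, 5, 6}.
Σ m_l² = 2·(1 + 4 + 9 + 16 + 25 + 36) = 182.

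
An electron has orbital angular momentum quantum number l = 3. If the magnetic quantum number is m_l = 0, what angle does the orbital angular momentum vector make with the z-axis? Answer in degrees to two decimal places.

θ ≈ 90.00°

|L| = ℏ√(l(l+1)) = 2√3 ℏ.
L_z = m_l ℏ = 0ℏ.
cos θ = L_z/|L| = 0/√12, so θ ≈ 90.00°.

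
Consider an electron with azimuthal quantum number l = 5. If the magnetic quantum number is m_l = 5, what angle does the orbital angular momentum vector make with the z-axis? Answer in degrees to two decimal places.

θ ≈ 24.09°

|L| = √(l(l+1)) ℏ = √30 ℏ.
L_z = m_l ℏ = 5ℏ.
cos θ = L_z/|L| = 5/√30, so θ ≈ 24.09°.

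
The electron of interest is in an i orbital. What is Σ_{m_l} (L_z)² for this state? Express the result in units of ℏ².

Σ(L_z)² = 182 ℏ²

An i state has l = 6.
The allowed m_l values are -6, -5, -4, -3, -2, -1, 0, 1, 2, 3, 4, 5, 6.
Σ m_l² = l(l+1)(2l+1)/3 = 6·7·13/3 = 182.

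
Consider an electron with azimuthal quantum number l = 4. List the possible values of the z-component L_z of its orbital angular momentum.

L_z = m_l ℏ with m_l ranging from −l to +l in integer steps.
For l = 4: m_l ∈ {-4, -3, -2, -1, 0, 1, 2, 3, 4}.

L_z ∈ {−4ℏ, −3ℏ, −2ℏ, −ℏ, 0, ℏ, 2ℏ, 3ℏ, 4ℏ}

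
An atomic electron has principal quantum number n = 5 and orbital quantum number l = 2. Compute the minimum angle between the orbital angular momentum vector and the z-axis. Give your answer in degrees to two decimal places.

|L|² = l(l+1)ℏ² = 6ℏ², so |L| = √6 ℏ.
The smallest angle corresponds to the largest L_z, i.e. m_l = l = 2, giving L_z = 2ℏ.
cos θ_min = 2/√6, so θ_min ≈ 35.26°.

θ_min ≈ 35.26°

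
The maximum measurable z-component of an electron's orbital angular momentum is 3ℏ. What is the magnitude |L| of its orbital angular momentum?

The maximum L_z equals lℏ, giving l = 3.
Then |L| = ℏ√(3·4) = 2√3 ℏ.

|L| = 2√3 ℏ ≈ 3.464ℏ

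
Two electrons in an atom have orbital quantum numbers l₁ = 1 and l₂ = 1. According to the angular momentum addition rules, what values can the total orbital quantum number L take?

L = 0, 1, 2

By the triangle rule, |l₁ − l₂| ≤ L ≤ l₁ + l₂.
So L can be 0, 1, 2.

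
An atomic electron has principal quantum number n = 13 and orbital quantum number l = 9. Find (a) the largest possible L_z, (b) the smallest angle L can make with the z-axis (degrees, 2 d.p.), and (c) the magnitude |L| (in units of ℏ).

L_z,max = lℏ = 9ℏ.
cos θ_min = 9/√90, so θ_min ≈ 18.43°.
|L| = ℏ√(9·10) = 3√10 ℏ ≈ 9.487ℏ.

L_z,max = 9ℏ; θ_min ≈ 18.43°; |L| = 3√10 ℏ ≈ 9.487ℏ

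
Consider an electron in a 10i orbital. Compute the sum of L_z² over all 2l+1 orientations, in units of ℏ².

Σ(L_z)² = 182 ℏ²

10i means n = 10, l = 6.
m_l ∈ {-6, -5, -4, -3, -2, -1, 0, 1, 2, 3, 4, 5, 6}.
Σ m_l² = 2·(1 + 4 + 9 + 16 + 25 + 36) = 182.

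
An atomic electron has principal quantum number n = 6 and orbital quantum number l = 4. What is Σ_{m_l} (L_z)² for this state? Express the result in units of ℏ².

m_l runs from −4 to 4, i.e. {-4, -3, -2, -1, 0, 1, 2, 3, 4}.
Summing m² from −4 to 4: Σ m_l² = 60.

Σ(L_z)² = 60 ℏ²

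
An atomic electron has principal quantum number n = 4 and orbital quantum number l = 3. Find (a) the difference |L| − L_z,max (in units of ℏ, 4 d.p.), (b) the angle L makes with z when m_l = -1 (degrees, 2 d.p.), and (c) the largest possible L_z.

|L| − L_z,max = (2√3 − 3)ℏ ≈ 0.4641ℏ.
For m_l = -1: cos θ = -1/√12, θ ≈ 106.78°.
L_z,max = lℏ = 3ℏ.

|L|−L_z,max ≈ 0.4641ℏ; θ(m_l=-1) ≈ 106.78°; L_z,max = 3ℏ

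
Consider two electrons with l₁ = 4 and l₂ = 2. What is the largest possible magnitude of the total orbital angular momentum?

By the triangle rule, |l₁ − l₂| ≤ L ≤ l₁ + l₂.
Allowed values: L = 2, 3, 4, 5, 6.
The largest magnitude corresponds to L = 6: |L_tot| = ℏ√(6·7) = √42 ℏ.

|L_tot|_max = √42 ℏ ≈ 6.481ℏ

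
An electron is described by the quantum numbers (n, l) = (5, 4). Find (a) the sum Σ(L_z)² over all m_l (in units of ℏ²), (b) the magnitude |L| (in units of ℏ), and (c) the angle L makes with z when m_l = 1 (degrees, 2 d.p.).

Σ m_l² = 60, so Σ(L_z)² = 60 ℏ².
|L| = ℏ√(4·5) = 2√5 ℏ ≈ 4.472ℏ.
For m_l = 1: cos θ = 1/√20, θ ≈ 77.08°.

Σ(L_z)² = 60 ℏ²; |L| = 2√5 ℏ ≈ 4.472ℏ; θ(m_l=1) ≈ 77.08°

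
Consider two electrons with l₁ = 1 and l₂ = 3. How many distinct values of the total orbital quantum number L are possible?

3

L runs from |1 − 3| = 2 to 1 + 3 = 4.
L ∈ {2, 3, 4}.
That is 3 values.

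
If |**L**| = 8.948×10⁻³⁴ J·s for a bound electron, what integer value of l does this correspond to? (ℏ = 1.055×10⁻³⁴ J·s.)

l = 8

In units of ℏ, |L| ≈ 8.482.
Set l(l+1) = 71.94; the integer solution is l = 8.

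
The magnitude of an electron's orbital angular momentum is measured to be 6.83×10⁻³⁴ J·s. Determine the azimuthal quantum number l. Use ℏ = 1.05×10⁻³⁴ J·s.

l = 6

In units of ℏ, |L| ≈ 6.505.
l(l+1) ≈ 6.505² ≈ 42.31, so l = 6.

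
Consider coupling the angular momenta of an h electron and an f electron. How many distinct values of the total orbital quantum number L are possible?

The total orbital quantum number L ranges from |l₁ − l₂| to l₁ + l₂ in integer steps.
Allowed values: L = 2, 3, 4, 5, 6, 7, 8.
That is 7 values.

7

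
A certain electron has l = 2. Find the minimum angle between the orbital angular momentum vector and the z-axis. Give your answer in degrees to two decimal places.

|L| = √(l(l+1)) ℏ = √6 ℏ.
The smallest angle corresponds to the largest L_z, i.e. m_l = l = 2, giving L_z = 2ℏ.
cos θ_min = 2/√6, so θ_min ≈ 35.26°.

θ_min ≈ 35.26°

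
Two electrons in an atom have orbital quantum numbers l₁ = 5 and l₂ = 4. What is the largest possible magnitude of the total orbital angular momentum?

By the triangle rule, |l₁ − l₂| ≤ L ≤ l₁ + l₂.
Allowed values: L = 1, 2, 3, 4, 5, 6, 7, 8, 9.
The largest magnitude corresponds to L = 9: |L_tot| = ℏ√(9·10) = 3√10 ℏ.

|L_tot|_max = 3√10 ℏ ≈ 9.487ℏ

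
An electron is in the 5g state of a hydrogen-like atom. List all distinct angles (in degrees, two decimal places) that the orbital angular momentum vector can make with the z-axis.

The 5g subshell has l = 4.
|L| = √(l(l+1)) ℏ = 2√5 ℏ.
cos θ = m_l/√20 for each m_l ∈ {-4, -3, -2, -1, 0, 1, 2, 3, 4}.

θ ∈ {26.57°, 47.87°, 63.43°, 77.08°, 90.00°, 102.92°, 116.57°, 132.13°, 153.43°}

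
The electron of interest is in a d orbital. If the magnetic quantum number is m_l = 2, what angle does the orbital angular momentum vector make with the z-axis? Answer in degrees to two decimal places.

The letter d corresponds to l = 2.
|L| = ℏ√(l(l+1)) = √6 ℏ.
L_z = m_l ℏ = 2ℏ.
cos θ = L_z/|L| = 2/√6, so θ ≈ 35.26°.

θ ≈ 35.26°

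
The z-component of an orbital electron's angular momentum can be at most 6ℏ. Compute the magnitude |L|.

Since max m_l = l, l = 6.
Then |L| = ℏ√(6·7) = √42 ℏ.

|L| = √42 ℏ ≈ 6.481ℏ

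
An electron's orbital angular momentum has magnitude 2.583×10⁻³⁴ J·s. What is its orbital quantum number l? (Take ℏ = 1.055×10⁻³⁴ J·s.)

l = 2

Dividing by ℏ: |L|/ℏ ≈ 2.448.
(|L|/ℏ)² = l(l+1) ≈ 5.99 ⇒ l = 2.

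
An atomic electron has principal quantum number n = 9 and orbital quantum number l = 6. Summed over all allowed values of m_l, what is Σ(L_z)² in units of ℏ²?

Σ(L_z)² = 182 ℏ²

The allowed m_l values are -6, -5, -4, -3, -2, -1, 0, 1, 2, 3, 4, 5, 6.
Σ m_l² = l(l+1)(2l+1)/3 = 6·7·13/3 = 182.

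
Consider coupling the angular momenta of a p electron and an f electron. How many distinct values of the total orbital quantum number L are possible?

L runs from |1 − 3| = 2 to 1 + 3 = 4.
So L can be 2, 3, 4.
That is 3 values.

3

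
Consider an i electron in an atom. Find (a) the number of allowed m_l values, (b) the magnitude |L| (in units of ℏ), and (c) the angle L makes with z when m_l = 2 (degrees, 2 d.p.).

13 values; |L| = √42 ℏ ≈ 6.481ℏ; θ(m_l=2) ≈ 72.02°

For an i orbital, l = 6.
There are 2l+1 = 13 values of m_l.
|L| = ℏ√(6·7) = √42 ℏ ≈ 6.481ℏ.
For m_l = 2: cos θ = 2/√42, θ ≈ 72.02°.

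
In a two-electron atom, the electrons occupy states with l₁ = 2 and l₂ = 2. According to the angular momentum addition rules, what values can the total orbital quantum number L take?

L = 0, 1, 2, 3, 4

By the triangle rule, |l₁ − l₂| ≤ L ≤ l₁ + l₂.
Allowed values: L = 0, 1, 2, 3, 4.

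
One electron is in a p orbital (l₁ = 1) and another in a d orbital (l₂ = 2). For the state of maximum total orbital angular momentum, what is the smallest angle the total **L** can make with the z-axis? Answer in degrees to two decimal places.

θ_min ≈ 30.00°

The total orbital quantum number L ranges from |l₁ − l₂| to l₁ + l₂ in integer steps.
L ∈ {1, 2, 3}.
The maximum is L = 3, with |L_tot| = ℏ√(3·4) = 2√3 ℏ.
The minimum angle with z is arccos(3/√12) ≈ 30.00°.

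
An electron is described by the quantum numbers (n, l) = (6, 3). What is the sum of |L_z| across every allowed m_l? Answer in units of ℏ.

Σ|L_z| = 12 ℏ

The allowed m_l values are -3, -2, -1, 0, 1, 2, 3.
Σ|m_l| = l(l+1) = 12.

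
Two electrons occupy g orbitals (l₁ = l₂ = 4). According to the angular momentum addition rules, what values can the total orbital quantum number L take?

L = 0, 1, 2, 3, 4, 5, 6, 7, 8

By the triangle rule, |l₁ − l₂| ≤ L ≤ l₁ + l₂.
Allowed values: L = 0, 1, 2, 3, 4, 5, 6, 7, 8.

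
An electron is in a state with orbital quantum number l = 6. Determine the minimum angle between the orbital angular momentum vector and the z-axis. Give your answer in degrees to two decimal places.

|L|² = l(l+1)ℏ² = 42ℏ², so |L| = √42 ℏ.
The smallest angle corresponds to the largest L_z, i.e. m_l = l = 6, giving L_z = 6ℏ.
cos θ_min = 6/√42, so θ_min ≈ 22.21°.

θ_min ≈ 22.21°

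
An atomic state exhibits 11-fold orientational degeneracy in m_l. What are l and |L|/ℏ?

11 = 2l + 1, so l = (11−1)/2 = 5.
Then |L| = √(l(l+1)) ℏ = √30 ℏ.

l = 5, |L| = √30 ℏ ≈ 5.477ℏ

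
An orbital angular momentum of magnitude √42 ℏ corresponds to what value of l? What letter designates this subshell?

(|L|/ℏ)² = l(l+1) = 42.
l² + l − 42 = 0 ⇒ l = 6.

l = 6 (i orbital)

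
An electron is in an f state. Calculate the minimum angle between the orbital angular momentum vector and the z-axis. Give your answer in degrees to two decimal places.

θ_min ≈ 30.00°

For an f orbital, l = 3.
|L| = √(l(l+1)) ℏ = 2√3 ℏ.
The smallest angle corresponds to the largest L_z, i.e. m_l = l = 3, giving L_z = 3ℏ.
cos θ_min = 3/√12, so θ_min ≈ 30.00°.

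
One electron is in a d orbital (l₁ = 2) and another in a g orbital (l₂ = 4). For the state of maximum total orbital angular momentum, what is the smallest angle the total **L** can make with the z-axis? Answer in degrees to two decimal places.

θ_min ≈ 22.21°

By the triangle rule, |l₁ − l₂| ≤ L ≤ l₁ + l₂.
So L can be 2, 3, 4, 5, 6.
The maximum is L = 6, with |L_tot| = ℏ√(6·7) = √42 ℏ.
The minimum angle with z is arccos(6/√42) ≈ 22.21°.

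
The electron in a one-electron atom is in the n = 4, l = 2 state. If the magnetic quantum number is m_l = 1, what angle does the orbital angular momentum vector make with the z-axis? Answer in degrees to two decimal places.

|L|² = l(l+1)ℏ² = 6ℏ², so |L| = √6 ℏ.
L_z = m_l ℏ = 1ℏ.
cos θ = L_z/|L| = 1/√6, so θ ≈ 65.91°.

θ ≈ 65.91°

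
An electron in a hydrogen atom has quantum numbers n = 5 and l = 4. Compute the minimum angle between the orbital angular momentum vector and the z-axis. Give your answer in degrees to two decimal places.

|L| = √(l(l+1)) ℏ = 2√5 ℏ.
The smallest angle corresponds to the largest L_z, i.e. m_l = l = 4, giving L_z = 4ℏ.
cos θ_min = 4/√20, so θ_min ≈ 26.57°.

θ_min ≈ 26.57°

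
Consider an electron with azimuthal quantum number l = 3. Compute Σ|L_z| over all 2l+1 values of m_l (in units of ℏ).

Σ|L_z| = 12 ℏ

m_l ∈ {-3, -2, -1, 0, 1, 2, 3}.
Σ|m_l| = l(l+1) = 12.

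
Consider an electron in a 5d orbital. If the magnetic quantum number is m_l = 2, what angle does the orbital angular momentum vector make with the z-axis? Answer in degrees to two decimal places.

θ ≈ 35.26°

The 5d subshell has l = 2.
|L| = √(l(l+1)) ℏ = √6 ℏ.
L_z = m_l ℏ = 2ℏ.
cos θ = L_z/|L| = 2/√6, so θ ≈ 35.26°.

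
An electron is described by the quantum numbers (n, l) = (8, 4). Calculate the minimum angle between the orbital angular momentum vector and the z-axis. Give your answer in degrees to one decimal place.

θ_min ≈ 26.6°

|L| = ℏ√(l(l+1)) = 2√5 ℏ.
The smallest angle corresponds to the largest L_z, i.e. m_l = l = 4, giving L_z = 4ℏ.
cos θ_min = 4/√20, so θ_min ≈ 26.6°.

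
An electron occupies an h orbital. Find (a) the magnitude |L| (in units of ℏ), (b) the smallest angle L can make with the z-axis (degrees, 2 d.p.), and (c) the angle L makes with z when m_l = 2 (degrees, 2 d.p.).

For an h orbital, l = 5.
|L| = ℏ√(5·6) = √30 ℏ ≈ 5.477ℏ.
cos θ_min = 5/√30, so θ_min ≈ 24.09°.
For m_l = 2: cos θ = 2/√30, θ ≈ 68.58°.

|L| = √30 ℏ ≈ 5.477ℏ; θ_min ≈ 24.09°; θ(m_l=2) ≈ 68.58°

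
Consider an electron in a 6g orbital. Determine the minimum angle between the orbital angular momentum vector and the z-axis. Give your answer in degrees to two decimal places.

For 6g, l = 4.
|L| = ℏ√(l(l+1)) = 2√5 ℏ.
The smallest angle corresponds to the largest L_z, i.e. m_l = l = 4, giving L_z = 4ℏ.
cos θ_min = 4/√20, so θ_min ≈ 26.57°.

θ_min ≈ 26.57°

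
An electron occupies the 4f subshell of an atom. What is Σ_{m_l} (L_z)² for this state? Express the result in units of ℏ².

Σ(L_z)² = 28 ℏ²

4f means n = 4, l = 3.
m_l runs from −3 to 3, i.e. {-3, -2, -1, 0, 1, 2, 3}.
Σ m_l² = 2·(1 + 4 + 9) = 28.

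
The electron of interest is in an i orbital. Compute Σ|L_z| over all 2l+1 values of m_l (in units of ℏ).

Σ|L_z| = 42 ℏ

For an i orbital, l = 6.
m_l runs from −6 to 6, i.e. {-6, -5, -4, -3, -2, -1, 0, 1, 2, 3, 4, 5, 6}.
Σ|m_l| = 2·6(6+1)/2 = 42.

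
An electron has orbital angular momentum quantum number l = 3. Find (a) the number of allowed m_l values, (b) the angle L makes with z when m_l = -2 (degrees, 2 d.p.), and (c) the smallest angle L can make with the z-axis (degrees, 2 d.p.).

There are 2l+1 = 7 values of m_l.
For m_l = -2: cos θ = -2/√12, θ ≈ 125.26°.
cos θ_min = 3/√12, so θ_min ≈ 30.00°.

7 values; θ(m_l=-2) ≈ 125.26°; θ_min ≈ 30.00°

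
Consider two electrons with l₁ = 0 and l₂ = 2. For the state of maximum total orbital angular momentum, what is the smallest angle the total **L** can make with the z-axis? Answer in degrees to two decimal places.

θ_min ≈ 35.26°

Angular momentum addition gives L = |l₁ − l₂|, …, l₁ + l₂.
So L can be 2.
The maximum is L = 2, with |L_tot| = ℏ√(2·3) = √6 ℏ.
The minimum angle with z is arccos(2/√6) ≈ 35.26°.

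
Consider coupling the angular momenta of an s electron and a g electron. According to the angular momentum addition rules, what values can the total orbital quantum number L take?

L = 4

By the triangle rule, |l₁ − l₂| ≤ L ≤ l₁ + l₂.
L ∈ {4}.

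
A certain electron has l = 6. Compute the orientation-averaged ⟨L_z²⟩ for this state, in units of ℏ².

⟨L_z²⟩ = 14 ℏ²

The allowed m_l values are -6, -5, -4, -3, -2, -1, 0, 1, 2, 3, 4, 5, 6.
⟨L_z²⟩ = ℏ²·(Σ m_l²)/(2l+1) = ℏ²·182/13 = 14ℏ².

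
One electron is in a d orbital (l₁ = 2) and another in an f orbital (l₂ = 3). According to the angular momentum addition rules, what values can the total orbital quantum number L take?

The total orbital quantum number L ranges from |l₁ − l₂| to l₁ + l₂ in integer steps.
Allowed values: L = 1, 2, 3, 4, 5.

L = 1, 2, 3, 4, 5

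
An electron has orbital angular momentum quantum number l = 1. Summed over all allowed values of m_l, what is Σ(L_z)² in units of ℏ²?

The allowed m_l values are -1, 0, 1.
Σ m_l² = 2·(1) = 2.

Σ(L_z)² = 2 ℏ²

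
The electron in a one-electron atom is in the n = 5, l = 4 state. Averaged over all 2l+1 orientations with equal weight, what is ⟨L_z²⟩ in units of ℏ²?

m_l ∈ {-4, -3, -2, -1, 0, 1, 2, 3, 4}.
Average of L_z² over 9 states: 60/9 ℏ² = 6.667 ℏ².

⟨L_z²⟩ = 6.667 ℏ²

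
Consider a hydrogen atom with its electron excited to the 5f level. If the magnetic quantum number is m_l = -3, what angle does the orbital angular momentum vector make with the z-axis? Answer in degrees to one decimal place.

θ ≈ 150.0°

The 5f level has l = 3.
|L| = ℏ√(l(l+1)) = 2√3 ℏ.
L_z = m_l ℏ = −3ℏ.
cos θ = L_z/|L| = -3/√12, so θ ≈ 150.0°.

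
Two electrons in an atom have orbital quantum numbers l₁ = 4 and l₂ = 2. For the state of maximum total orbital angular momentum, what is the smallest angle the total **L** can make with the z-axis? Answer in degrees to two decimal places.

θ_min ≈ 22.21°

By the triangle rule, |l₁ − l₂| ≤ L ≤ l₁ + l₂.
So L can be 2, 3, 4, 5, 6.
The maximum is L = 6, with |L_tot| = ℏ√(6·7) = √42 ℏ.
The minimum angle with z is arccos(6/√42) ≈ 22.21°.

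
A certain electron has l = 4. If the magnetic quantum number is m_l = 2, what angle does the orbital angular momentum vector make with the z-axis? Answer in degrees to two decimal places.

θ ≈ 63.43°

|L| = ℏ√(l(l+1)) = 2√5 ℏ.
L_z = m_l ℏ = 2ℏ.
cos θ = L_z/|L| = 2/√20, so θ ≈ 63.43°.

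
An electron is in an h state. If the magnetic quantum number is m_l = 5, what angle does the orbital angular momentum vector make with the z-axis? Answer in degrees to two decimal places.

θ ≈ 24.09°

H corresponds to l = 5.
|L|² = l(l+1)ℏ² = 30ℏ², so |L| = √30 ℏ.
L_z = m_l ℏ = 5ℏ.
cos θ = L_z/|L| = 5/√30, so θ ≈ 24.09°.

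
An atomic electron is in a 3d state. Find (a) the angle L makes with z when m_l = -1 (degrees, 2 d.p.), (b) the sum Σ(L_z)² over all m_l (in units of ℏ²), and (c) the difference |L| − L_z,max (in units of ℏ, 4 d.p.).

θ(m_l=-1) ≈ 114.09°; Σ(L_z)² = 10 ℏ²; |L|−L_z,max ≈ 0.4495ℏ

For 3d, l = 2.
For m_l = -1: cos θ = -1/√6, θ ≈ 114.09°.
Σ m_l² = 10, so Σ(L_z)² = 10 ℏ².
|L| − L_z,max = (√6 − 2)ℏ ≈ 0.4495ℏ.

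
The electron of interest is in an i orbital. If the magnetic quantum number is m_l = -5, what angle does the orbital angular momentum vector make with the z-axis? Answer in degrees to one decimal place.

θ ≈ 140.5°

The letter i corresponds to l = 6.
|L| = ℏ√(l(l+1)) = √42 ℏ.
L_z = m_l ℏ = −5ℏ.
cos θ = L_z/|L| = -5/√42, so θ ≈ 140.5°.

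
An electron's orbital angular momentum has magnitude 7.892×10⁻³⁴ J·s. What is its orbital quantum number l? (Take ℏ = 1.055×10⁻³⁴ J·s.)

l = 7

In units of ℏ, |L| ≈ 7.481.
Set l(l+1) = 55.96; the integer solution is l = 7.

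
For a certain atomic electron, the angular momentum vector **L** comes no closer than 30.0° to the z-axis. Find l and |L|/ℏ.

cos²θ_min = l/(l+1) = 0.7500.
Solving: l = 3.
Then |L| = ℏ√(3·4) = 2√3 ℏ.

l = 3, |L| = 2√3 ℏ ≈ 3.464ℏ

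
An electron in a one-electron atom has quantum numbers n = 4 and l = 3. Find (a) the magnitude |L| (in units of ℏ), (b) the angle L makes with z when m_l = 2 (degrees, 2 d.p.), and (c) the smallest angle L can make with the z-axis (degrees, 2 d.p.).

|L| = 2√3 ℏ ≈ 3.464ℏ; θ(m_l=2) ≈ 54.74°; θ_min ≈ 30.00°

|L| = ℏ√(3·4) = 2√3 ℏ ≈ 3.464ℏ.
For m_l = 2: cos θ = 2/√12, θ ≈ 54.74°.
cos θ_min = 3/√12, so θ_min ≈ 30.00°.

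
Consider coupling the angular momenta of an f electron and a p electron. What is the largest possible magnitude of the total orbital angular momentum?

|L_tot|_max = 2√5 ℏ ≈ 4.472ℏ

The total orbital quantum number L ranges from |l₁ − l₂| to l₁ + l₂ in integer steps.
Allowed values: L = 2, 3, 4.
The largest magnitude corresponds to L = 4: |L_tot| = ℏ√(4·5) = 2√5 ℏ.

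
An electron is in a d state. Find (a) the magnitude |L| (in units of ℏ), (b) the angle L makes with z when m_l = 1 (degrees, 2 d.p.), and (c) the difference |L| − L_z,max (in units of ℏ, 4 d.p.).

|L| = √6 ℏ ≈ 2.449ℏ; θ(m_l=1) ≈ 65.91°; |L|−L_z,max ≈ 0.4495ℏ

The letter d corresponds to l = 2.
|L| = ℏ√(2·3) = √6 ℏ ≈ 2.449ℏ.
For m_l = 1: cos θ = 1/√6, θ ≈ 65.91°.
|L| − L_z,max = (√6 − 2)ℏ ≈ 0.4495ℏ.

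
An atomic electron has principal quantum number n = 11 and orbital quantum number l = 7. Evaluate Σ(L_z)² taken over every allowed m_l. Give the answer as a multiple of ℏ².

Σ(L_z)² = 280 ℏ²

The allowed m_l values are -7, -6, -5, -4, -3, -2, -1, 0, 1, 2, 3, 4, 5, 6, 7.
Σ m_l² = l(l+1)(2l+1)/3 = 7·8·15/3 = 280.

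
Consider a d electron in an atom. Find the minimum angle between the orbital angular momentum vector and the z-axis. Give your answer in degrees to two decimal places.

θ_min ≈ 35.26°

For a d orbital, l = 2.
|L| = √(l(l+1)) ℏ = √6 ℏ.
The smallest angle corresponds to the largest L_z, i.e. m_l = l = 2, giving L_z = 2ℏ.
cos θ_min = 2/√6, so θ_min ≈ 35.26°.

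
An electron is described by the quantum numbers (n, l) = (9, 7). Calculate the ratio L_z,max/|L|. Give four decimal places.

L_z,max/|L| = 0.9354

|L| = 2√14 ℏ ≈ 7.4833ℏ, while L_z,max = lℏ = 7ℏ.
L_z,max/|L| = 7/√56 = 0.9354.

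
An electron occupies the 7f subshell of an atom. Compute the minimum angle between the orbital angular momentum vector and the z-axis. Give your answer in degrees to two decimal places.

θ_min ≈ 30.00°

7f means n = 7, l = 3.
|L| = ℏ√(l(l+1)) = 2√3 ℏ.
The smallest angle corresponds to the largest L_z, i.e. m_l = l = 3, giving L_z = 3ℏ.
cos θ_min = 3/√12, so θ_min ≈ 30.00°.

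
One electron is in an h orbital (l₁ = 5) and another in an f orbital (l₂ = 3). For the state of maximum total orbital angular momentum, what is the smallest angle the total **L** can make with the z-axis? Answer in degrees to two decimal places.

Angular momentum addition gives L = |l₁ − l₂|, …, l₁ + l₂.
Allowed values: L = 2, 3, 4, 5, 6, 7, 8.
The maximum is L = 8, with |L_tot| = ℏ√(8·9) = 6√2 ℏ.
The minimum angle with z is arccos(8/√72) ≈ 19.47°.

θ_min ≈ 19.47°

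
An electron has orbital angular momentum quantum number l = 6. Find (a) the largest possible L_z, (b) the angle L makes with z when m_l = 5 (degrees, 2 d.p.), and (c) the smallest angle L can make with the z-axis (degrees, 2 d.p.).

L_z,max = lℏ = 6ℏ.
For m_l = 5: cos θ = 5/√42, θ ≈ 39.51°.
cos θ_min = 6/√42, so θ_min ≈ 22.21°.

L_z,max = 6ℏ; θ(m_l=5) ≈ 39.51°; θ_min ≈ 22.21°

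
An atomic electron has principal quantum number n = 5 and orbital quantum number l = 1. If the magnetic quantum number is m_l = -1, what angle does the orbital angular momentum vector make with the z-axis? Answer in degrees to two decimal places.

θ ≈ 135.00°

|L| = √(l(l+1)) ℏ = √2 ℏ.
L_z = m_l ℏ = −1ℏ.
cos θ = L_z/|L| = -1/√2, so θ ≈ 135.00°.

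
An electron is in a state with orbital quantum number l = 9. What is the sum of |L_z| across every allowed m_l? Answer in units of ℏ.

m_l runs from −9 to 9, i.e. {-9, -8, -7, -6, -5, -4, -3, -2, -1, 0, 1, 2, 3, 4, 5, 6, 7, 8, 9}.
Σ|m_l| = l(l+1) = 90.

Σ|L_z| = 90 ℏ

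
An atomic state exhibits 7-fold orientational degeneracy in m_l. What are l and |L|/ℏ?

l = 3, |L| = 2√3 ℏ ≈ 3.464ℏ

2l + 1 = 7 ⇒ l = 3.
Then |L| = √(l(l+1)) ℏ = 2√3 ℏ.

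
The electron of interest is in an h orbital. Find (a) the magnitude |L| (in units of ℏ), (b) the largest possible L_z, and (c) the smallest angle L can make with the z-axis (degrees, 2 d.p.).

|L| = √30 ℏ ≈ 5.477ℏ; L_z,max = 5ℏ; θ_min ≈ 24.09°

For an h orbital, l = 5.
|L| = ℏ√(5·6) = √30 ℏ ≈ 5.477ℏ.
L_z,max = lℏ = 5ℏ.
cos θ_min = 5/√30, so θ_min ≈ 24.09°.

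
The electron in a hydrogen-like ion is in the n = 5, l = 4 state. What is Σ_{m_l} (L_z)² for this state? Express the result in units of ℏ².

Σ(L_z)² = 60 ℏ²

m_l ∈ {-4, -3, -2, -1, 0, 1, 2, 3, 4}.
Σ m_l² = l(l+1)(2l+1)/3 = 4·5·9/3 = 60.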